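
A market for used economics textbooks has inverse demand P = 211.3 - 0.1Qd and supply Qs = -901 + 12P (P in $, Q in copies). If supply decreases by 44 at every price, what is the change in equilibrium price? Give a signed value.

ΔP = 2

Solving each curve for Q: Qd = 2113 - 10P.
Equating demand and supply, 2113 - 10P = -901 + 12P gives 22P = 3014, so P* = 137.
Then Q* = 2113 - 10(137) = 743.
After the shift, supply is Qs = -945 + 12P.
Re-solving, 22P = 3058 gives P = 139 and Q = 723.
ΔP = 139 - 137 = 2.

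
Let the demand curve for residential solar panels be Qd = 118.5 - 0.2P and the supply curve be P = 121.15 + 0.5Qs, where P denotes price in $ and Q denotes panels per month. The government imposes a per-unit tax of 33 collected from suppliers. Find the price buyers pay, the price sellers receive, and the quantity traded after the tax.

Solving each curve for Q: Qs = -242.3 + 2P.
Suppliers keep P_s = P_b - 33 per unit, so supply in terms of the buyer price is Qs = -308.3 + 2P_b.
Market clearing requires 118.5 - 0.2P_b = -308.3 + 2P_b; hence 426.8 = 2.2P_b and P_b = 194.
Then P_s = 194 - 33 = 161 and Q = 118.5 - 0.2(194) = 79.7.

P_b = 194, P_s = 161, Q = 79.7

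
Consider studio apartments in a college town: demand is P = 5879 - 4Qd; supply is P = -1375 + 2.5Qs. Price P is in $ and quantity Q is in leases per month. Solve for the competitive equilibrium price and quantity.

P* = 1415, Q* = 1116

Rewriting in direct form: Qd = 1469.75 - 0.25P and Qs = 550 + 0.4P.
At equilibrium Qd = Qs, so 1469.75 - 0.25P = 550 + 0.4P; collecting terms, 919.75 = 0.65P and P* = 1415.
Then Q* = 1469.75 - 0.25(1415) = 1116.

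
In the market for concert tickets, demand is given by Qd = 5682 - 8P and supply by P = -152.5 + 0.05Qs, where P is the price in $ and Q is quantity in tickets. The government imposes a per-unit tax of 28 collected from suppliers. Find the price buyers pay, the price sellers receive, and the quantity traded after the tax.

P_b = 114, P_s = 86, Q = 4770

Rewriting in direct form: Qs = 3050 + 20P.
With a tax of 28 on suppliers, they supply based on the net price P_s = P_b - 28, so Qs = 2490 + 20P_b.
Market clearing requires 5682 - 8P_b = 2490 + 20P_b; hence 3192 = 28P_b and P_b = 114.
Then P_s = 114 - 28 = 86 and Q = 5682 - 8(114) = 4770.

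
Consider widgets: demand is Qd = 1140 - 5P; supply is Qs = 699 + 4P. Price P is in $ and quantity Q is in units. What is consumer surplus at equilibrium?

Equating demand and supply, 1140 - 5P = 699 + 4P gives 9P = 441, so P* = 49.
From the demand curve, Q* = 1140 - 5(49) = 895.
Demand choke price (Qd = 0): P = 1140/5 = 228. Consumer surplus = ½ × (228 - 49) × 895 = 80102.5.

Consumer surplus = 80102.5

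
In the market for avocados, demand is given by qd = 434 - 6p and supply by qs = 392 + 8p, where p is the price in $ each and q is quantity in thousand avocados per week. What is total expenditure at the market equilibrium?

Set qd = qs: 434 - 6p = 392 + 8p, so 42 = 14p and p* = 3.
Then q* = 434 - 6(3) = 416.
Total expenditure = p* × q* = 3 × 416 = 1248.

Total expenditure = 1248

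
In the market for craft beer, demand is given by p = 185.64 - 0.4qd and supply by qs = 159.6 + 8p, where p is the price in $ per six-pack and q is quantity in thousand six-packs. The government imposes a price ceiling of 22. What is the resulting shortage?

Shortage = 73.5

Rewriting in direct form: qd = 464.1 - 2.5p.
Evaluating both curves at the ceiling price 22 gives qd = 409.1, qs = 335.6.
Shortage = qd - qs = 409.1 - 335.6 = 73.5.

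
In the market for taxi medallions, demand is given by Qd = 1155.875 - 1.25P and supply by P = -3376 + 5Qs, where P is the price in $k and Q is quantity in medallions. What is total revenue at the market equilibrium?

Total revenue = 245807.25

Solving each curve for Q: Qs = 675.2 + 0.2P.
Set Qd = Qs: 1155.875 - 1.25P = 675.2 + 0.2P, so 480.675 = 1.45P and P* = 331.5.
Substitute back: Q* = 1155.875 - 1.25(331.5) = 741.5.
Total revenue = P* × Q* = 331.5 × 741.5 = 245807.25.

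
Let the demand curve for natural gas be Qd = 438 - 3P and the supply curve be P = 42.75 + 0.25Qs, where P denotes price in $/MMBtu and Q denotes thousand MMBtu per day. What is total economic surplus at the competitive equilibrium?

Total surplus = 9137.625

Rewriting in direct form: Qs = -171 + 4P.
At equilibrium Qd = Qs, so 438 - 3P = -171 + 4P; collecting terms, 609 = 7P and P* = 87.
Substitute back: Q* = 438 - 3(87) = 177.
Demand choke price = 146; supply choke price = 42.75. CS = ½(146 - 87)(177) = 5221.5; PS = ½(87 - 42.75)(177) = 3916.125. Total surplus = 9137.625.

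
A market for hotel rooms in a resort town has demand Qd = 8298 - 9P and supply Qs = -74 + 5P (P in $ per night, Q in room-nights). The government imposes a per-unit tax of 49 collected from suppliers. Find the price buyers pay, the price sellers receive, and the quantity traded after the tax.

Suppliers keep P_s = P_b - 49 per unit, so supply in terms of the buyer price is Qs = -319 + 5P_b.
Market clearing requires 8298 - 9P_b = -319 + 5P_b; hence 8617 = 14P_b and P_b = 615.5.
So P_s = 566.5 and the quantity traded is Q = 8298 - 9(615.5) = 2758.5.

P_b = 615.5, P_s = 566.5, Q = 2758.5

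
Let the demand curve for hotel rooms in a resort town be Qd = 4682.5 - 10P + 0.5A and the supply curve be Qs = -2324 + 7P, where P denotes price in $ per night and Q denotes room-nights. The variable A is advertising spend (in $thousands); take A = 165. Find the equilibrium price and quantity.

With A = 165, demand is Qd = 4765 - 10P.
Equating demand and supply, 4765 - 10P = -2324 + 7P gives 17P = 7089, so P* = 417.
Substitute back: Q* = 4765 - 10(417) = 595.

P* = 417, Q* = 595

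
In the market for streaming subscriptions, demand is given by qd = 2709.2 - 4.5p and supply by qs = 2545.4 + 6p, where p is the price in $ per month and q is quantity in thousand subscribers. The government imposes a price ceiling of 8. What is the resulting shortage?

Evaluating both curves at the ceiling price 8 gives qd = 2673.2, qs = 2593.4.
Shortage = qd - qs = 2673.2 - 2593.4 = 79.8.

Shortage = 79.8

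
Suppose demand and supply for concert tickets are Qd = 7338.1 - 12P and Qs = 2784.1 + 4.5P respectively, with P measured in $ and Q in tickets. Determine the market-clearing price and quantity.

P* = 276, Q* = 4026.1

Equating demand and supply, 7338.1 - 12P = 2784.1 + 4.5P gives 16.5P = 4554, so P* = 276.
Then Q* = 7338.1 - 12(276) = 4026.1.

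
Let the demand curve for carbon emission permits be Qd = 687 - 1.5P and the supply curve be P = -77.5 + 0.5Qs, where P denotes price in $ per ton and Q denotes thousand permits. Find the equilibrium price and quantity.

Inverting to quantity form: Qs = 155 + 2P.
The market clears where 687 - 1.5P = 155 + 2P. Rearranging, 3.5P = 532, hence P* = 152.
Then Q* = 687 - 1.5(152) = 459.

P* = 152, Q* = 459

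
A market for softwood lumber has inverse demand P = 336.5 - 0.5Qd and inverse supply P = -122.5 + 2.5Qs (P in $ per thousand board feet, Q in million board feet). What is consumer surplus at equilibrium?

Inverting to quantity form: Qd = 673 - 2P and Qs = 49 + 0.4P.
Set Qd = Qs: 673 - 2P = 49 + 0.4P, so 624 = 2.4P and P* = 260.
From the demand curve, Q* = 673 - 2(260) = 153.
Demand choke price (Qd = 0): P = 673/2 = 336.5. Consumer surplus = ½ × (336.5 - 260) × 153 = 5852.25.

Consumer surplus = 5852.25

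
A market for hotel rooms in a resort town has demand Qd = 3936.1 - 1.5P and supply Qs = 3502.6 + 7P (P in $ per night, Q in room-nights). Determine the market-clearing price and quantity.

The market clears where 3936.1 - 1.5P = 3502.6 + 7P. Rearranging, 8.5P = 433.5, hence P* = 51.
From the demand curve, Q* = 3936.1 - 1.5(51) = 3859.6.

P* = 51, Q* = 3859.6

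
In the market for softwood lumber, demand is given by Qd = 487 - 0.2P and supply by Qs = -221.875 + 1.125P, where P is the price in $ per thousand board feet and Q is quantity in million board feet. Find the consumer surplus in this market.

Set Qd = Qs: 487 - 0.2P = -221.875 + 1.125P, so 708.875 = 1.325P and P* = 535.
Substitute back: Q* = 487 - 0.2(535) = 380.
Demand choke price (Qd = 0): P = 487/0.2 = 2435. Consumer surplus = ½ × (2435 - 535) × 380 = 361000.

Consumer surplus = 361000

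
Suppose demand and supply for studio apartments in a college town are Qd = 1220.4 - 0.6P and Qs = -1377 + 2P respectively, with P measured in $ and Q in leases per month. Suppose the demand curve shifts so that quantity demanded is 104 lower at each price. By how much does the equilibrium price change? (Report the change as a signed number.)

The market clears where 1220.4 - 0.6P = -1377 + 2P. Rearranging, 2.6P = 2597.4, hence P* = 999.
Then Q* = 1220.4 - 0.6(999) = 621.
After the shift, demand is Qd = 1116.4 - 0.6P.
Re-solving, 2.6P = 2493.4 gives P = 959 and Q = 541.
ΔP = 959 - 999 = -40.

ΔP = -40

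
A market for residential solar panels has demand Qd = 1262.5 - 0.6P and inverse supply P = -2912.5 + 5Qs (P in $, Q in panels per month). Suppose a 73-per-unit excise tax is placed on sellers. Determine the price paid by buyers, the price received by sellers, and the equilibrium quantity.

Solving each curve for Q: Qs = 582.5 + 0.2P.
The tax drives a wedge P_b - P_s = 73. Substituting P_s = P_b - 73 into supply: Qs = 567.9 + 0.2P_b.
Market clearing requires 1262.5 - 0.6P_b = 567.9 + 0.2P_b; hence 694.6 = 0.8P_b and P_b = 868.25.
Then P_s = 868.25 - 73 = 795.25 and Q = 1262.5 - 0.6(868.25) = 741.55.

P_b = 868.25, P_s = 795.25, Q = 741.55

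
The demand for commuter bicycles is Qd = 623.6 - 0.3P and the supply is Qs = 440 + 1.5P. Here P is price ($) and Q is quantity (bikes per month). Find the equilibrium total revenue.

Equating demand and supply, 623.6 - 0.3P = 440 + 1.5P gives 1.8P = 183.6, so P* = 102.
Substitute back: Q* = 623.6 - 0.3(102) = 593.
Total revenue = P* × Q* = 102 × 593 = 60486.

Total revenue = 60486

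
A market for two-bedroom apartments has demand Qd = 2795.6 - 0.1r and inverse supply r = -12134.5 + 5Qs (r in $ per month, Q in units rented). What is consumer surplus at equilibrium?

Consumer surplus = 35716626.45

In direct form, Qs = 2426.9 + 0.2r.
The market clears where 2795.6 - 0.1r = 2426.9 + 0.2r. Rearranging, 0.3r = 368.7, hence r* = 1229.
Substitute back: Q* = 2795.6 - 0.1(1229) = 2672.7.
Demand choke price (Qd = 0): r = 2795.6/0.1 = 27956. Consumer surplus = ½ × (27956 - 1229) × 2672.7 = 35716626.45.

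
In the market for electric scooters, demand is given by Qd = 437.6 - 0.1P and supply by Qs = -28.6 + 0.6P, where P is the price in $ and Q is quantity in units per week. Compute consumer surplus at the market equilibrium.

The market clears where 437.6 - 0.1P = -28.6 + 0.6P. Rearranging, 0.7P = 466.2, hence P* = 666.
From the demand curve, Q* = 437.6 - 0.1(666) = 371.
Demand choke price (Qd = 0): P = 437.6/0.1 = 4376. Consumer surplus = ½ × (4376 - 666) × 371 = 688205.

Consumer surplus = 688205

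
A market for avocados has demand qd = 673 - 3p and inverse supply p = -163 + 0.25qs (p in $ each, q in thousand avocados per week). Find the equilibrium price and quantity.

p* = 3, q* = 664

Rewriting in direct form: qs = 652 + 4p.
Equating demand and supply, 673 - 3p = 652 + 4p gives 7p = 21, so p* = 3.
From the demand curve, q* = 673 - 3(3) = 664.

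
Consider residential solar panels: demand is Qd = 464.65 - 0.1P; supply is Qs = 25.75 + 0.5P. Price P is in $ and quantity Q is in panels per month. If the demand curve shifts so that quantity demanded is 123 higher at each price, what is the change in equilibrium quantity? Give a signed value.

ΔQ = 102.5

Equating demand and supply, 464.65 - 0.1P = 25.75 + 0.5P gives 0.6P = 438.9, so P* = 731.5.
Plugging P* into demand: Q* = 464.65 - 0.1(731.5) = 391.5.
After the shift, demand is Qd = 587.65 - 0.1P.
The new intersection has 561.9 = 0.6P, i.e. P = 936.5, Q = 494.
ΔQ = 494 - 391.5 = 102.5.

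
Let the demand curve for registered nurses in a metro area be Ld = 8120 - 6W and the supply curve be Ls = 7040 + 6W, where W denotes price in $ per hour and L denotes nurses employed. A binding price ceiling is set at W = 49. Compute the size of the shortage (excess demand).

Shortage = 492

With W fixed at 49, quantity demanded is 7826 and quantity supplied is 7334.
Shortage = Ld - Ls = 7826 - 7334 = 492.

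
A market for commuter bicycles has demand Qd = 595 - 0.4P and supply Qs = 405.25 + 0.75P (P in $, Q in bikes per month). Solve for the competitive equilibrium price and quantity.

P* = 165, Q* = 529

Equating demand and supply, 595 - 0.4P = 405.25 + 0.75P gives 1.15P = 189.75, so P* = 165.
Plugging P* into demand: Q* = 595 - 0.4(165) = 529.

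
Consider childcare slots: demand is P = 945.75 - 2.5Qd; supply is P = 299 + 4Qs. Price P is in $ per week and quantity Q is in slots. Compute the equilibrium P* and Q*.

P* = 697, Q* = 99.5

Solving each curve for Q: Qd = 378.3 - 0.4P and Qs = -74.75 + 0.25P.
At equilibrium Qd = Qs, so 378.3 - 0.4P = -74.75 + 0.25P; collecting terms, 453.05 = 0.65P and P* = 697.
Substitute back: Q* = 378.3 - 0.4(697) = 99.5.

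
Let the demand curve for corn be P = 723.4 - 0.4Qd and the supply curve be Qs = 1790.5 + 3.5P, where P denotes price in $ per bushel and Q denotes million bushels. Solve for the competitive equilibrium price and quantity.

P* = 3, Q* = 1801

Rewriting in direct form: Qd = 1808.5 - 2.5P.
The market clears where 1808.5 - 2.5P = 1790.5 + 3.5P. Rearranging, 6P = 18, hence P* = 3.
Plugging P* into demand: Q* = 1808.5 - 2.5(3) = 1801.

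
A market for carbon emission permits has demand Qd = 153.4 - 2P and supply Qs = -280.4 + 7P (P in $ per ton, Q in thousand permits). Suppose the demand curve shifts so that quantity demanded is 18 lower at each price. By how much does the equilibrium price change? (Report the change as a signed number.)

At equilibrium Qd = Qs, so 153.4 - 2P = -280.4 + 7P; collecting terms, 433.8 = 9P and P* = 48.2.
Substitute back: Q* = 153.4 - 2(48.2) = 57.
After the shift, demand is Qd = 135.4 - 2P.
New equilibrium: 415.8 = 9P, so P = 46.2 and Q = 43.
ΔP = 46.2 - 48.2 = -2.

ΔP = -2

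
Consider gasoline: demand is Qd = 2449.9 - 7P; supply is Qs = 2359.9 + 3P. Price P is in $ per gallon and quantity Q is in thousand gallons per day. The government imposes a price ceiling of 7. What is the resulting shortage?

Evaluating both curves at the ceiling price 7 gives Qd = 2400.9, Qs = 2380.9.
Shortage = Qd - Qs = 2400.9 - 2380.9 = 20.

Shortage = 20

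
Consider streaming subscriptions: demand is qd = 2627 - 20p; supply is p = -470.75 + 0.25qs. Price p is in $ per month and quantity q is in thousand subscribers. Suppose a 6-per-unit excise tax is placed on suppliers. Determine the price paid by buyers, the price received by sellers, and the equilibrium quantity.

Rewriting in direct form: qs = 1883 + 4p.
Suppliers keep p_s = p_b - 6 per unit, so supply in terms of the buyer price is qs = 1859 + 4p_b.
Market clearing requires 2627 - 20p_b = 1859 + 4p_b; hence 768 = 24p_b and p_b = 32.
Then p_s = 32 - 6 = 26 and q = 2627 - 20(32) = 1987.

p_b = 32, p_s = 26, q = 1987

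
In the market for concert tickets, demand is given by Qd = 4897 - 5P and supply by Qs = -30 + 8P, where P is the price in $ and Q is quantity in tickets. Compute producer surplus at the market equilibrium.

At equilibrium Qd = Qs, so 4897 - 5P = -30 + 8P; collecting terms, 4927 = 13P and P* = 379.
Plugging P* into demand: Q* = 4897 - 5(379) = 3002.
Supply choke price (Qs = 0): P = 3.75. Producer surplus = ½ × (379 - 3.75) × 3002 = 563250.25.

Producer surplus = 563250.25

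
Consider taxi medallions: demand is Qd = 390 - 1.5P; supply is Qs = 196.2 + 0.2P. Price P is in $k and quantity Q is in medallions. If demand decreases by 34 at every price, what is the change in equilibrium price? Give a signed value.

At equilibrium Qd = Qs, so 390 - 1.5P = 196.2 + 0.2P; collecting terms, 193.8 = 1.7P and P* = 114.
Substitute back: Q* = 390 - 1.5(114) = 219.
After the shift, demand is Qd = 356 - 1.5P.
The new intersection has 159.8 = 1.7P, i.e. P = 94, Q = 215.
ΔP = 94 - 114 = -20.

ΔP = -20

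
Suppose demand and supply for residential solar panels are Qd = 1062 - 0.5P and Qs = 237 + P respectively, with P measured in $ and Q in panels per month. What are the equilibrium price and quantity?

P* = 550, Q* = 787

The market clears where 1062 - 0.5P = 237 + P. Rearranging, 1.5P = 825, hence P* = 550.
Plugging P* into demand: Q* = 1062 - 0.5(550) = 787.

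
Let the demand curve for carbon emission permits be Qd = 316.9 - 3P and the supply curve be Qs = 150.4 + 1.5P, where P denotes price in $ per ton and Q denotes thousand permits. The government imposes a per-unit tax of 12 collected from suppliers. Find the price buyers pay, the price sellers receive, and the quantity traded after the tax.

Suppliers keep P_s = P_b - 12 per unit, so supply in terms of the buyer price is Qs = 132.4 + 1.5P_b.
Market clearing requires 316.9 - 3P_b = 132.4 + 1.5P_b; hence 184.5 = 4.5P_b and P_b = 41.
So P_s = 29 and the quantity traded is Q = 316.9 - 3(41) = 193.9.

P_b = 41, P_s = 29, Q = 193.9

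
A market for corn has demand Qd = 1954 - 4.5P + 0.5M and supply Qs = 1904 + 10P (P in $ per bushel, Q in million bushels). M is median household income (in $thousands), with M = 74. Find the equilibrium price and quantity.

P* = 6, Q* = 1964

With M = 74, demand is Qd = 1991 - 4.5P.
The market clears where 1991 - 4.5P = 1904 + 10P. Rearranging, 14.5P = 87, hence P* = 6.
Substitute back: Q* = 1991 - 4.5(6) = 1964.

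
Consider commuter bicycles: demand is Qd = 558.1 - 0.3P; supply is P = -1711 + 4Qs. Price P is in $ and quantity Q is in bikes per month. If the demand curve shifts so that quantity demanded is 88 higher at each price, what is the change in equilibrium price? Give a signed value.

ΔP = 160

Rewriting in direct form: Qs = 427.75 + 0.25P.
The market clears where 558.1 - 0.3P = 427.75 + 0.25P. Rearranging, 0.55P = 130.35, hence P* = 237.
Then Q* = 558.1 - 0.3(237) = 487.
After the shift, demand is Qd = 646.1 - 0.3P.
The new intersection has 218.35 = 0.55P, i.e. P = 397, Q = 527.
ΔP = 397 - 237 = 160.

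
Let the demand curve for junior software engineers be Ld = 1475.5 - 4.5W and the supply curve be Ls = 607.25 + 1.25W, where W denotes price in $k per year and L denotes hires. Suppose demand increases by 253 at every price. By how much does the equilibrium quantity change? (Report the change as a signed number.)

Equating demand and supply, 1475.5 - 4.5W = 607.25 + 1.25W gives 5.75W = 868.25, so W* = 151.
Substitute back: L* = 1475.5 - 4.5(151) = 796.
After the shift, demand is Ld = 1728.5 - 4.5W.
Re-solving, 5.75W = 1121.25 gives W = 195 and L = 851.
ΔL = 851 - 796 = 55.

ΔL = 55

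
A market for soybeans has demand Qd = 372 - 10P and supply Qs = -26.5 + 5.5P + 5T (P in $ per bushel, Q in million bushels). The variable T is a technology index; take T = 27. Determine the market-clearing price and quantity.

With T = 27, supply is Qs = 108.5 + 5.5P.
At equilibrium Qd = Qs, so 372 - 10P = 108.5 + 5.5P; collecting terms, 263.5 = 15.5P and P* = 17.
From the demand curve, Q* = 372 - 10(17) = 202.

P* = 17, Q* = 202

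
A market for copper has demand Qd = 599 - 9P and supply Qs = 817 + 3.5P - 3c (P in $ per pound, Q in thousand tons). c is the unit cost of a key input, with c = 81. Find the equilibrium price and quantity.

With c = 81, supply is Qs = 574 + 3.5P.
The market clears where 599 - 9P = 574 + 3.5P. Rearranging, 12.5P = 25, hence P* = 2.
Plugging P* into demand: Q* = 599 - 9(2) = 581.

P* = 2, Q* = 581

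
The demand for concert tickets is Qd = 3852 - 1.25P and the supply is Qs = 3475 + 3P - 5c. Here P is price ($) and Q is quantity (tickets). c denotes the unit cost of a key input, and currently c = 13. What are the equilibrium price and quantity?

With c = 13, supply is Qs = 3410 + 3P.
Set Qd = Qs: 3852 - 1.25P = 3410 + 3P, so 442 = 4.25P and P* = 104.
Then Q* = 3852 - 1.25(104) = 3722.

P* = 104, Q* = 3722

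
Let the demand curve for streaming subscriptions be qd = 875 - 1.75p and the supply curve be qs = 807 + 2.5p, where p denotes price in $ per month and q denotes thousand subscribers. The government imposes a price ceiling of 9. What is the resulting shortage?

Evaluating both curves at the ceiling price 9 gives qd = 859.25, qs = 829.5.
Shortage = qd - qs = 859.25 - 829.5 = 29.75.

Shortage = 29.75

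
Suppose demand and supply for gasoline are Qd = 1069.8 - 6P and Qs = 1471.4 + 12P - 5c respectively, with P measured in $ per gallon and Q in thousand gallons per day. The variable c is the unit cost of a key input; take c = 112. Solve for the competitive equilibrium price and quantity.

With c = 112, supply is Qs = 911.4 + 12P.
Equating demand and supply, 1069.8 - 6P = 911.4 + 12P gives 18P = 158.4, so P* = 8.8.
Plugging P* into demand: Q* = 1069.8 - 6(8.8) = 1017.

P* = 8.8, Q* = 1017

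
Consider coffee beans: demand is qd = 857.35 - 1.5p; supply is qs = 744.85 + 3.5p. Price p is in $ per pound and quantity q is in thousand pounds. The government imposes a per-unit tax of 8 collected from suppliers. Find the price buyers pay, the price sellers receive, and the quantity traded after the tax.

The tax drives a wedge p_b - p_s = 8. Substituting p_s = p_b - 8 into supply: qs = 716.85 + 3.5p_b.
Market clearing requires 857.35 - 1.5p_b = 716.85 + 3.5p_b; hence 140.5 = 5p_b and p_b = 28.1.
Then p_s = 28.1 - 8 = 20.1 and q = 857.35 - 1.5(28.1) = 815.2.

p_b = 28.1, p_s = 20.1, q = 815.2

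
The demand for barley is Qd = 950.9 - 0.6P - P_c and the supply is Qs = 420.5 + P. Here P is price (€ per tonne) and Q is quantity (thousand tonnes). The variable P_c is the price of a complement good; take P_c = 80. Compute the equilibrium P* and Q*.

With P_c = 80, demand is Qd = 870.9 - 0.6P.
The market clears where 870.9 - 0.6P = 420.5 + P. Rearranging, 1.6P = 450.4, hence P* = 281.5.
Then Q* = 870.9 - 0.6(281.5) = 702.

P* = 281.5, Q* = 702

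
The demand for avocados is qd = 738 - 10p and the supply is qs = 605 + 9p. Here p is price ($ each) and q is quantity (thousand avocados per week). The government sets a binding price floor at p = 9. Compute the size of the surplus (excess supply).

With p fixed at 9, quantity demanded is 648 and quantity supplied is 686.
Surplus = qs - qd = 686 - 648 = 38.

Surplus = 38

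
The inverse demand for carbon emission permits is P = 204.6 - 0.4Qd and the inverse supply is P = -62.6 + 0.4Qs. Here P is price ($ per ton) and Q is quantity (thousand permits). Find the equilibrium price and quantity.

P* = 71, Q* = 334

Inverting to quantity form: Qd = 511.5 - 2.5P and Qs = 156.5 + 2.5P.
At equilibrium Qd = Qs, so 511.5 - 2.5P = 156.5 + 2.5P; collecting terms, 355 = 5P and P* = 71.
Substitute back: Q* = 511.5 - 2.5(71) = 334.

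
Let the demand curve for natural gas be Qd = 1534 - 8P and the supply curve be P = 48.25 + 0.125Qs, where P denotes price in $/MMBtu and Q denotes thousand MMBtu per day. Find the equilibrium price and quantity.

P* = 120, Q* = 574

Inverting to quantity form: Qs = -386 + 8P.
At equilibrium Qd = Qs, so 1534 - 8P = -386 + 8P; collecting terms, 1920 = 16P and P* = 120.
Plugging P* into demand: Q* = 1534 - 8(120) = 574.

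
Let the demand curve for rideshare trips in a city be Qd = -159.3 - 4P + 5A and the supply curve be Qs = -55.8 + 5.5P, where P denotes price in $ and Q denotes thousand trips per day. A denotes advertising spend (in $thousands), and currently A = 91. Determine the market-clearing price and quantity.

P* = 37, Q* = 147.7

With A = 91, demand is Qd = 295.7 - 4P.
Set Qd = Qs: 295.7 - 4P = -55.8 + 5.5P, so 351.5 = 9.5P and P* = 37.
Substitute back: Q* = 295.7 - 4(37) = 147.7.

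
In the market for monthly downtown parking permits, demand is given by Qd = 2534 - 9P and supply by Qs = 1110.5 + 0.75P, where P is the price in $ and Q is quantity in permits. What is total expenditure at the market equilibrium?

Total expenditure = 178120

Equating demand and supply, 2534 - 9P = 1110.5 + 0.75P gives 9.75P = 1423.5, so P* = 146.
Plugging P* into demand: Q* = 2534 - 9(146) = 1220.
Total expenditure = P* × Q* = 146 × 1220 = 178120.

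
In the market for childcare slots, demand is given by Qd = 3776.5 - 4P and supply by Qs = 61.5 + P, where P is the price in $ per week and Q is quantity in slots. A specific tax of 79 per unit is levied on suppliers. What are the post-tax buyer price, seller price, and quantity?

P_b = 758.8, P_s = 679.8, Q = 741.3

With a tax of 79 on suppliers, they supply based on the net price P_s = P_b - 79, so Qs = -17.5 + P_b.
Equate demand and the shifted supply: 3776.5 - 4P_b = -17.5 + P_b, giving 5P_b = 3794, so P_b = 758.8.
So P_s = 679.8 and the quantity traded is Q = 3776.5 - 4(758.8) = 741.3.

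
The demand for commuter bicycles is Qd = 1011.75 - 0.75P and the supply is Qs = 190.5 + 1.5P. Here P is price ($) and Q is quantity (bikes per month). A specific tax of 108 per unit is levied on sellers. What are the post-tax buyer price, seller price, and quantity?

With a tax of 108 on sellers, they supply based on the net price P_s = P_b - 108, so Qs = 28.5 + 1.5P_b.
Equate demand and the shifted supply: 1011.75 - 0.75P_b = 28.5 + 1.5P_b, giving 2.25P_b = 983.25, so P_b = 437.
Then P_s = 437 - 108 = 329 and Q = 1011.75 - 0.75(437) = 684.

P_b = 437, P_s = 329, Q = 684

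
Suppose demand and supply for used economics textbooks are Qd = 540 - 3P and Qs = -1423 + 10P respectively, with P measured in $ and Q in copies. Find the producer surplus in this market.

Set Qd = Qs: 540 - 3P = -1423 + 10P, so 1963 = 13P and P* = 151.
Substitute back: Q* = 540 - 3(151) = 87.
Supply choke price (Qs = 0): P = 142.3. Producer surplus = ½ × (151 - 142.3) × 87 = 378.45.

Producer surplus = 378.45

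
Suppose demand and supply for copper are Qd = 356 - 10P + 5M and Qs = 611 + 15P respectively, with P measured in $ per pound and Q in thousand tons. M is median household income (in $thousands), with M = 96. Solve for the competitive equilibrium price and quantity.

P* = 9, Q* = 746

With M = 96, demand is Qd = 836 - 10P.
Set Qd = Qs: 836 - 10P = 611 + 15P, so 225 = 25P and P* = 9.
Plugging P* into demand: Q* = 836 - 10(9) = 746.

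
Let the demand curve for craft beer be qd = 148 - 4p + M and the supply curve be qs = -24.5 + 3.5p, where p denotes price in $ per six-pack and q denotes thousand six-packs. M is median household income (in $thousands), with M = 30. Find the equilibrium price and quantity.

With M = 30, demand is qd = 178 - 4p.
Set qd = qs: 178 - 4p = -24.5 + 3.5p, so 202.5 = 7.5p and p* = 27.
Then q* = 178 - 4(27) = 70.

p* = 27, q* = 70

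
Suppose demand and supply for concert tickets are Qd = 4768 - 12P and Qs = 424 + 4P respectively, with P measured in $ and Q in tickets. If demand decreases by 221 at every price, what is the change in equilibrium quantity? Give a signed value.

ΔQ = -55.25

Equating demand and supply, 4768 - 12P = 424 + 4P gives 16P = 4344, so P* = 271.5.
Plugging P* into demand: Q* = 4768 - 12(271.5) = 1510.
After the shift, demand is Qd = 4547 - 12P.
The new intersection has 4123 = 16P, i.e. P = 257.6875, Q = 1454.75.
ΔQ = 1454.75 - 1510 = -55.25.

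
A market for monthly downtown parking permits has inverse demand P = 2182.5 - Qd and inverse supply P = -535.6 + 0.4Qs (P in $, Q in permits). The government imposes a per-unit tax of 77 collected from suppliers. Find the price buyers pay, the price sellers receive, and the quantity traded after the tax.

In direct form, Qd = 2182.5 - P and Qs = 1339 + 2.5P.
The tax drives a wedge P_b - P_s = 77. Substituting P_s = P_b - 77 into supply: Qs = 1146.5 + 2.5P_b.
Set Qd = Qs: 2182.5 - P_b = 1146.5 + 2.5P_b, so 1036 = 3.5P_b and P_b = 296.
Then P_s = 296 - 77 = 219 and Q = 2182.5 - 296 = 1886.5.

P_b = 296, P_s = 219, Q = 1886.5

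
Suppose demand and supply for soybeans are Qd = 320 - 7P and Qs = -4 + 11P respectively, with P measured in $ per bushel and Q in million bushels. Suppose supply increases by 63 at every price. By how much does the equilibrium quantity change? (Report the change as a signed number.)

ΔQ = 24.5

Equating demand and supply, 320 - 7P = -4 + 11P gives 18P = 324, so P* = 18.
Substitute back: Q* = 320 - 7(18) = 194.
After the shift, supply is Qs = 59 + 11P.
New equilibrium: 261 = 18P, so P = 14.5 and Q = 218.5.
ΔQ = 218.5 - 194 = 24.5.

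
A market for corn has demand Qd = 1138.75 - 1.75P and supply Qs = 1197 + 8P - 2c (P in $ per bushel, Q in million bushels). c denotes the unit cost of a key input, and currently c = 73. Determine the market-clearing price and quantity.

With c = 73, supply is Qs = 1051 + 8P.
Set Qd = Qs: 1138.75 - 1.75P = 1051 + 8P, so 87.75 = 9.75P and P* = 9.
Then Q* = 1138.75 - 1.75(9) = 1123.

P* = 9, Q* = 1123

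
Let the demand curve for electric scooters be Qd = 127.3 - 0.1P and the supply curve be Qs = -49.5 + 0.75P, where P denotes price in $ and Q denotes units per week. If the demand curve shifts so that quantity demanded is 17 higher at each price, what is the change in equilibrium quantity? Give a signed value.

At equilibrium Qd = Qs, so 127.3 - 0.1P = -49.5 + 0.75P; collecting terms, 176.8 = 0.85P and P* = 208.
Then Q* = 127.3 - 0.1(208) = 106.5.
After the shift, demand is Qd = 144.3 - 0.1P.
New equilibrium: 193.8 = 0.85P, so P = 228 and Q = 121.5.
ΔQ = 121.5 - 106.5 = 15.

ΔQ = 15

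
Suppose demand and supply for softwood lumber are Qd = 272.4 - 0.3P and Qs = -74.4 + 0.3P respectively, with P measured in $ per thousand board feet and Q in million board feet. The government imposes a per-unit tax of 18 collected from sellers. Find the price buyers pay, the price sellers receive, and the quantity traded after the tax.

P_b = 587, P_s = 569, Q = 96.3

The tax drives a wedge P_b - P_s = 18. Substituting P_s = P_b - 18 into supply: Qs = -79.8 + 0.3P_b.
Set Qd = Qs: 272.4 - 0.3P_b = -79.8 + 0.3P_b, so 352.2 = 0.6P_b and P_b = 587.
So P_s = 569 and the quantity traded is Q = 272.4 - 0.3(587) = 96.3.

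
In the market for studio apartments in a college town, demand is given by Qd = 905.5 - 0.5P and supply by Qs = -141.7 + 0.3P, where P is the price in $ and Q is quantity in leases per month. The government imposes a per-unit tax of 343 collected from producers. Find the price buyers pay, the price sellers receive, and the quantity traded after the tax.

P_b = 1437.625, P_s = 1094.625, Q = 186.6875

With a tax of 343 on producers, they supply based on the net price P_s = P_b - 343, so Qs = -244.6 + 0.3P_b.
Market clearing requires 905.5 - 0.5P_b = -244.6 + 0.3P_b; hence 1150.1 = 0.8P_b and P_b = 1437.625.
So P_s = 1094.625 and the quantity traded is Q = 905.5 - 0.5(1437.625) = 186.6875.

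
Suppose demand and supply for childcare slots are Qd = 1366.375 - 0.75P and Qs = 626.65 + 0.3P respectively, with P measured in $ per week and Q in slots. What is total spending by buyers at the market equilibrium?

Equating demand and supply, 1366.375 - 0.75P = 626.65 + 0.3P gives 1.05P = 739.725, so P* = 704.5.
Then Q* = 1366.375 - 0.75(704.5) = 838.
Total spending by buyers = P* × Q* = 704.5 × 838 = 590371.

Total spending by buyers = 590371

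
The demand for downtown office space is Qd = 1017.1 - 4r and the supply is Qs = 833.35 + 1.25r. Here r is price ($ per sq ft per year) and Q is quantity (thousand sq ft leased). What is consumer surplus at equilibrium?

Consumer surplus = 96163.05125

At equilibrium Qd = Qs, so 1017.1 - 4r = 833.35 + 1.25r; collecting terms, 183.75 = 5.25r and r* = 35.
Plugging r* into demand: Q* = 1017.1 - 4(35) = 877.1.
Demand choke price (Qd = 0): r = 1017.1/4 = 254.275. Consumer surplus = ½ × (254.275 - 35) × 877.1 = 96163.05125.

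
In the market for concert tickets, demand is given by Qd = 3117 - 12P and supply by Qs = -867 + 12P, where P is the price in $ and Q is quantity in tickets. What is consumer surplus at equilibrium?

Consumer surplus = 52734.375

Set Qd = Qs: 3117 - 12P = -867 + 12P, so 3984 = 24P and P* = 166.
Substitute back: Q* = 3117 - 12(166) = 1125.
Demand choke price (Qd = 0): P = 3117/12 = 259.75. Consumer surplus = ½ × (259.75 - 166) × 1125 = 52734.375.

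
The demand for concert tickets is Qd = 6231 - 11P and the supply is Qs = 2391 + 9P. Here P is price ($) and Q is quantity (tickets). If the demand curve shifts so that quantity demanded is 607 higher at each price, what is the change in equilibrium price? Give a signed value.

At equilibrium Qd = Qs, so 6231 - 11P = 2391 + 9P; collecting terms, 3840 = 20P and P* = 192.
From the demand curve, Q* = 6231 - 11(192) = 4119.
After the shift, demand is Qd = 6838 - 11P.
New equilibrium: 4447 = 20P, so P = 222.35 and Q = 4392.15.
ΔP = 222.35 - 192 = 30.35.

ΔP = 30.35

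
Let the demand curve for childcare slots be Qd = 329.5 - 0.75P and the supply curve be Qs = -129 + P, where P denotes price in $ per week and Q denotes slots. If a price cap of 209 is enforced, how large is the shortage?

With P fixed at 209, quantity demanded is 172.75 and quantity supplied is 80.
Shortage = Qd - Qs = 172.75 - 80 = 92.75.

Shortage = 92.75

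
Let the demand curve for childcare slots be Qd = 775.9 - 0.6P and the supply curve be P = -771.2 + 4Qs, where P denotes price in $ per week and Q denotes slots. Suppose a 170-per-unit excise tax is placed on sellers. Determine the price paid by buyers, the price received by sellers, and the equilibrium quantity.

P_b = 736, P_s = 566, Q = 334.3

In direct form, Qs = 192.8 + 0.25P.
With a tax of 170 on sellers, they supply based on the net price P_s = P_b - 170, so Qs = 150.3 + 0.25P_b.
Market clearing requires 775.9 - 0.6P_b = 150.3 + 0.25P_b; hence 625.6 = 0.85P_b and P_b = 736.
Then P_s = 736 - 170 = 566 and Q = 775.9 - 0.6(736) = 334.3.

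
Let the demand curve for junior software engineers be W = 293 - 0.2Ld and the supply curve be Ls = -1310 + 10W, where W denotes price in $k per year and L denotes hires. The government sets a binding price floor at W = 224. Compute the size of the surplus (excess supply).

Surplus = 585

Solving each curve for L: Ld = 1465 - 5W.
With W fixed at 224, quantity demanded is 345 and quantity supplied is 930.
Surplus = Ls - Ld = 930 - 345 = 585.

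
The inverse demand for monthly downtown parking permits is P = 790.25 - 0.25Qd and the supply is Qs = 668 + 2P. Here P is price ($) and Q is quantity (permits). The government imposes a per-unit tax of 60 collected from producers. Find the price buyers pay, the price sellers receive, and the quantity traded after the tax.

Rewriting in direct form: Qd = 3161 - 4P.
Producers keep P_s = P_b - 60 per unit, so supply in terms of the buyer price is Qs = 548 + 2P_b.
Equate demand and the shifted supply: 3161 - 4P_b = 548 + 2P_b, giving 6P_b = 2613, so P_b = 435.5.
So P_s = 375.5 and the quantity traded is Q = 3161 - 4(435.5) = 1419.

P_b = 435.5, P_s = 375.5, Q = 1419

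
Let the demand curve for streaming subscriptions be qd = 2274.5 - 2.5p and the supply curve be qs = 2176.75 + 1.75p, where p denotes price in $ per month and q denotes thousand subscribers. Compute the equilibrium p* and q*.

p* = 23, q* = 2217

Equating demand and supply, 2274.5 - 2.5p = 2176.75 + 1.75p gives 4.25p = 97.75, so p* = 23.
Plugging p* into demand: q* = 2274.5 - 2.5(23) = 2217.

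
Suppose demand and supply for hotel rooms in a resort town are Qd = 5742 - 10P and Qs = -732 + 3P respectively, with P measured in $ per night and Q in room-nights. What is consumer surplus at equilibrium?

Consumer surplus = 29032.2

The market clears where 5742 - 10P = -732 + 3P. Rearranging, 13P = 6474, hence P* = 498.
Plugging P* into demand: Q* = 5742 - 10(498) = 762.
Demand choke price (Qd = 0): P = 5742/10 = 574.2. Consumer surplus = ½ × (574.2 - 498) × 762 = 29032.2.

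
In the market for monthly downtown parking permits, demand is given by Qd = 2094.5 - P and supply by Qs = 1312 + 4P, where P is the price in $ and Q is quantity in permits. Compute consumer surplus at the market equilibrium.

Consumer surplus = 1877922

Equating demand and supply, 2094.5 - P = 1312 + 4P gives 5P = 782.5, so P* = 156.5.
Then Q* = 2094.5 - 156.5 = 1938.
Demand choke price (Qd = 0): P = 2094.5. Consumer surplus = ½ × (2094.5 - 156.5) × 1938 = 1877922.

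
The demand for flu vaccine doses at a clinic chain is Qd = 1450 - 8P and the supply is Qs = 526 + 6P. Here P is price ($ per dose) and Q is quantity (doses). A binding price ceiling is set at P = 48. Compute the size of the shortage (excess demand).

Shortage = 252

Evaluating both curves at the ceiling price 48 gives Qd = 1066, Qs = 814.
Shortage = Qd - Qs = 1066 - 814 = 252.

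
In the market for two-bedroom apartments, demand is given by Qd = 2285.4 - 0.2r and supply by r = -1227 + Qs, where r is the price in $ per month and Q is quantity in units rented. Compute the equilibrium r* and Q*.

r* = 882, Q* = 2109

Inverting to quantity form: Qs = 1227 + r.
At equilibrium Qd = Qs, so 2285.4 - 0.2r = 1227 + r; collecting terms, 1058.4 = 1.2r and r* = 882.
Substitute back: Q* = 2285.4 - 0.2(882) = 2109.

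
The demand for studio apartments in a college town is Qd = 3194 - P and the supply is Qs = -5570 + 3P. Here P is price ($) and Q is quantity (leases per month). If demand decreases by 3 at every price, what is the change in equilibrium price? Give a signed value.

ΔP = -0.75

Set Qd = Qs: 3194 - P = -5570 + 3P, so 8764 = 4P and P* = 2191.
Substitute back: Q* = 3194 - 2191 = 1003.
After the shift, demand is Qd = 3191 - P.
The new intersection has 8761 = 4P, i.e. P = 2190.25, Q = 1000.75.
ΔP = 2190.25 - 2191 = -0.75.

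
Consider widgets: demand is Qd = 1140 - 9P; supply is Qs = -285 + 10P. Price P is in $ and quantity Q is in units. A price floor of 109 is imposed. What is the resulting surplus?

Surplus = 646

Evaluating both curves at the floor price 109 gives Qd = 159, Qs = 805.
Surplus = Qs - Qd = 805 - 159 = 646.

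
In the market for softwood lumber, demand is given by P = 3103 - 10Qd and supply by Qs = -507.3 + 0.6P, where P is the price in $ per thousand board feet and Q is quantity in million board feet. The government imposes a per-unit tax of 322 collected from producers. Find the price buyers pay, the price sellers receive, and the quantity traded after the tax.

In direct form, Qd = 310.3 - 0.1P.
With a tax of 322 on producers, they supply based on the net price P_s = P_b - 322, so Qs = -700.5 + 0.6P_b.
Market clearing requires 310.3 - 0.1P_b = -700.5 + 0.6P_b; hence 1010.8 = 0.7P_b and P_b = 1444.
Then P_s = 1444 - 322 = 1122 and Q = 310.3 - 0.1(1444) = 165.9.

P_b = 1444, P_s = 1122, Q = 165.9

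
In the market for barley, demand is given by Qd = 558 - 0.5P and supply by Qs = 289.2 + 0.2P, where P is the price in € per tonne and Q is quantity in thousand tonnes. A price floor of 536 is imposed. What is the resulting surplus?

Surplus = 106.4

With P fixed at 536, quantity demanded is 290 and quantity supplied is 396.4.
Surplus = Qs - Qd = 396.4 - 290 = 106.4.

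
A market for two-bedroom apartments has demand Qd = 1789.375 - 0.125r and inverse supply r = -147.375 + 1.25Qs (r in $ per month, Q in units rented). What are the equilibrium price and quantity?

Inverting to quantity form: Qs = 117.9 + 0.8r.
Set Qd = Qs: 1789.375 - 0.125r = 117.9 + 0.8r, so 1671.475 = 0.925r and r* = 1807.
Plugging r* into demand: Q* = 1789.375 - 0.125(1807) = 1563.5.

r* = 1807, Q* = 1563.5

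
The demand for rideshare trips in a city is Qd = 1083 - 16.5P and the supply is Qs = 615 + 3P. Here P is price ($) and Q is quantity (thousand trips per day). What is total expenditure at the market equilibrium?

Total expenditure = 16488

Equating demand and supply, 1083 - 16.5P = 615 + 3P gives 19.5P = 468, so P* = 24.
Plugging P* into demand: Q* = 1083 - 16.5(24) = 687.
Total expenditure = P* × Q* = 24 × 687 = 16488.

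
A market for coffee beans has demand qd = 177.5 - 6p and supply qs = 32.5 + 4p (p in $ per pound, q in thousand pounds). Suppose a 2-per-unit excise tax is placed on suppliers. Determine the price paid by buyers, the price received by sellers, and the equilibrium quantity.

p_b = 15.3, p_s = 13.3, q = 85.7

Suppliers keep p_s = p_b - 2 per unit, so supply in terms of the buyer price is qs = 24.5 + 4p_b.
Equate demand and the shifted supply: 177.5 - 6p_b = 24.5 + 4p_b, giving 10p_b = 153, so p_b = 15.3.
So p_s = 13.3 and the quantity traded is q = 177.5 - 6(15.3) = 85.7.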